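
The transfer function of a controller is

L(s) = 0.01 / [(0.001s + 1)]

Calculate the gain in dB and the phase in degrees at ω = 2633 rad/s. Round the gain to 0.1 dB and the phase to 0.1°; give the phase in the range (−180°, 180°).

At ω = 2633 rad/s:
pole (1 + j2633·0.001) = 1 + j2.633 → |·| ≈ 2.8165, ∠ ≈ 69.20°
|L| = 0.01 · 1 / (2.8165) ≈ 0.0035505
Gain = 20 log₁₀(0.0035505) ≈ -48.99 dB
∠L = (0°) − (69.20°) = -69.20°

-49.0 dB, -69.2°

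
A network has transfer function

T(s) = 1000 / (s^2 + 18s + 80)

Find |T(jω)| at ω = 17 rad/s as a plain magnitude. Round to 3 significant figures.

2.70

Substitute s = j17:
Numerator: 1000 = 1000 + j0
Denominator: (j17)^2 + 18(j17) + 80 = -209 + j306
|N| = √(1000² + 0²) ≈ 1000, ∠N ≈ 0.00°
|D| = √(209² + 306²) ≈ 370.56, ∠D ≈ 124.33°
|T| = 1000 / 370.56 ≈ 2.6986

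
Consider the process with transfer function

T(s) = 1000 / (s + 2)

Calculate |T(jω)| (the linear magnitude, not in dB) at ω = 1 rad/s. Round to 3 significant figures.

At s = jω = j1:
pole (s+2): 2 + j1 → |·| = √(2²+1²) = √5 ≈ 2.2361, ∠ = arctan(1/2) ≈ 26.57°
|T| = 1000 / 2.2361 ≈ 447.21

447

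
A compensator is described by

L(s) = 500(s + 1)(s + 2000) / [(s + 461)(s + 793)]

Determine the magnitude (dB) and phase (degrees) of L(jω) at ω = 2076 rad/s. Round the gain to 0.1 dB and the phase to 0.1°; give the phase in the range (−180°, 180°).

At s = jω = j2076:
zero (s+1): 1 + j2076 → |·| = √(1²+2076²) = √4309777 ≈ 2076, ∠ = arctan(2076/1) ≈ 89.97°
zero (s+2000): 2000 + j2076 → |·| = √(2000²+2076²) = √8309776 ≈ 2882.7, ∠ = arctan(2076/2000) ≈ 46.07°
pole (s+461): 461 + j2076 → |·| = √(461²+2076²) = √4522297 ≈ 2126.6, ∠ = arctan(2076/461) ≈ 77.48°
pole (s+793): 793 + j2076 → |·| = √(793²+2076²) = √4938625 ≈ 2222.3, ∠ = arctan(2076/793) ≈ 69.09°
|L| = 500 · 5.9845e+06 / 4.7259e+06 ≈ 633.16
Gain = 20 log₁₀(633.16) ≈ 56.03 dB
∠L = 136.04° − 146.57° = -10.53°

56.0 dB, -10.5°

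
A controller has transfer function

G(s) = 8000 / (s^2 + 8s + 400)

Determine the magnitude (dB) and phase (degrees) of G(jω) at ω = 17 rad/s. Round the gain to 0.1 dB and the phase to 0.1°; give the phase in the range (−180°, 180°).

At s = jω = j17:
quadratic: (j17)² + 8·j17 + 400 = 111 + j136 → |·| ≈ 175.55, ∠ ≈ 50.78°
|G| = 8000 / 175.55 ≈ 45.571
Gain = 20 log₁₀(45.571) ≈ 33.17 dB
∠G = 0.00° − 50.78° = -50.78°

33.2 dB, -50.8°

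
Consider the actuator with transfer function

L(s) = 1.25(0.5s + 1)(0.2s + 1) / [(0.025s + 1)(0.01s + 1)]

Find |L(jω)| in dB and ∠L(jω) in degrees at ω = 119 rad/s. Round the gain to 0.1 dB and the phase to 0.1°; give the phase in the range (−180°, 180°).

51.2 dB, 55.3°

At ω = 119 rad/s:
zero (1 + j119·0.5) = 1 + j59.5 → |·| ≈ 59.508, ∠ ≈ 89.04°
zero (1 + j119·0.2) = 1 + j23.8 → |·| ≈ 23.821, ∠ ≈ 87.59°
pole (1 + j119·0.025) = 1 + j2.975 → |·| ≈ 3.1386, ∠ ≈ 71.42°
pole (1 + j119·0.01) = 1 + j1.19 → |·| ≈ 1.5544, ∠ ≈ 49.96°
|L| = 1.25 · 59.508 · 23.821 / (3.1386 · 1.5544) ≈ 363.2
Gain = 20 log₁₀(363.2) ≈ 51.20 dB
∠L = (89.04° + 87.59°) − (71.42° + 49.96°) = 55.25°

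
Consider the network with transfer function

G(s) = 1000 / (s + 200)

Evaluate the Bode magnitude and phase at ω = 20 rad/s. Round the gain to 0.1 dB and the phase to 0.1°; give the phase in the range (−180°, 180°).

13.9 dB, -5.7°

Substitute s = j20:
Numerator: 1000 = 1000 + j0
Denominator: (j20) + 200 = 200 + j20
|N| = √(1000² + 0²) ≈ 1000, ∠N ≈ 0.00°
|D| = √(200² + 20²) ≈ 201, ∠D ≈ 5.71°
|G| = 1000 / 201 ≈ 4.9751
Gain = 20 log₁₀(4.9751) ≈ 13.94 dB
∠G = 0.00° − 5.71° = -5.71°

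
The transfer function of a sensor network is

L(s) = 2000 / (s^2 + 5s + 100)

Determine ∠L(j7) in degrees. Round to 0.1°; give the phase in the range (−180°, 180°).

At s = jω = j7:
quadratic: (j7)² + 5·j7 + 100 = 51 + j35 → |·| ≈ 61.855, ∠ ≈ 34.46°
∠L = 0.00° − 34.46° = -34.46°

-34.5°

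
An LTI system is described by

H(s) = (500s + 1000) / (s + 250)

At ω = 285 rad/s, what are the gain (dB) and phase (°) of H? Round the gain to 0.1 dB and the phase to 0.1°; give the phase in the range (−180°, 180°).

Substitute s = j285:
Numerator: 500(j285) + 1000 = 1000 + j142500
Denominator: (j285) + 250 = 250 + j285
|N| = √(1000² + 142500²) ≈ 1.425e+05, ∠N ≈ 89.60°
|D| = √(250² + 285²) ≈ 379.11, ∠D ≈ 48.74°
|H| = 1.425e+05 / 379.11 ≈ 375.88
Gain = 20 log₁₀(375.88) ≈ 51.50 dB
∠H = 89.60° − 48.74° = 40.86°

51.5 dB, 40.9°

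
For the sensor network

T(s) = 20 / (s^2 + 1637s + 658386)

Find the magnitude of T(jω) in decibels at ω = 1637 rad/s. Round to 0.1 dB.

Substitute s = j1637:
Numerator: 20 = 20 + j0
Denominator: (j1637)^2 + 1637(j1637) + 658386 = -2021383 + j2679769
|N| = √(20² + 0²) ≈ 20, ∠N ≈ 0.00°
|D| = √(2021383² + 2679769²) ≈ 3.3567e+06, ∠D ≈ 127.03°
|T| = 20 / 3.3567e+06 ≈ 5.9582e-06
Gain = 20 log₁₀(5.9582e-06) ≈ -104.50 dB

-104.5 dB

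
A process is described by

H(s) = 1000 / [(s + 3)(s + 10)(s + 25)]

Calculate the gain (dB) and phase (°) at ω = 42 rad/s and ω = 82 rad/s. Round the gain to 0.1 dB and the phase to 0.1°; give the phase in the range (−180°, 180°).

At s = jω = j42:
pole (s+3): 3 + j42 → |·| = √(3²+42²) = √1773 ≈ 42.107, ∠ = arctan(42/3) ≈ 85.91°
pole (s+10): 10 + j42 → |·| = √(10²+42²) = √1864 ≈ 43.174, ∠ = arctan(42/10) ≈ 76.61°
pole (s+25): 25 + j42 → |·| = √(25²+42²) = √2389 ≈ 48.877, ∠ = arctan(42/25) ≈ 59.24°
|H| = 1000 / 88855 ≈ 0.011254
Gain = 20 log₁₀(0.011254) ≈ -38.97 dB
∠H = 0.00° − 221.76° = -221.76° ≡ 138.24° (principal value)

At s = jω = j82:
pole (s+3): 3 + j82 → |·| = √(3²+82²) = √6733 ≈ 82.055, ∠ = arctan(82/3) ≈ 87.90°
pole (s+10): 10 + j82 → |·| = √(10²+82²) = √6824 ≈ 82.608, ∠ = arctan(82/10) ≈ 83.05°
pole (s+25): 25 + j82 → |·| = √(25²+82²) = √7349 ≈ 85.726, ∠ = arctan(82/25) ≈ 73.04°
|H| = 1000 / 5.8109e+05 ≈ 0.0017209
Gain = 20 log₁₀(0.0017209) ≈ -55.28 dB
∠H = 0.00° − 243.99° = -243.99° ≡ 116.01° (principal value)

ω = 42: -39.0 dB, 138.2°; ω = 82: -55.3 dB, 116.0°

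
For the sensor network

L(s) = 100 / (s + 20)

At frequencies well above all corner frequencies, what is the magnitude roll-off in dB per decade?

Each pole contributes −20 dB/decade at high frequency; each zero contributes +20 dB/decade.
Net: 0 zero(s) − 1 pole(s) → -20 dB/decade.

-20 dB/decade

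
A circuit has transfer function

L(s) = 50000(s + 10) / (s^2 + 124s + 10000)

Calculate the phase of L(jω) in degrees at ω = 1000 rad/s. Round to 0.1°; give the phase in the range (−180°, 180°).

At s = jω = j1000:
zero (s+10): 10 + j1000 → |·| = √(10²+1000²) = √1000100 ≈ 1000, ∠ = arctan(1000/10) ≈ 89.43°
quadratic: (j1000)² + 124·j1000 + 10000 = -990000 + j124000 → |·| ≈ 9.9774e+05, ∠ ≈ 172.86°
∠L = 89.43° − 172.86° = -83.43°

-83.4°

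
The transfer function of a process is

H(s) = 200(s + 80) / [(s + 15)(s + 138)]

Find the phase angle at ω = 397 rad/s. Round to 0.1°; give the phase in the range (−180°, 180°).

-80.1°

At s = jω = j397:
zero (s+80): 80 + j397 → |·| = √(80²+397²) = √164009 ≈ 404.98, ∠ = arctan(397/80) ≈ 78.61°
pole (s+15): 15 + j397 → |·| = √(15²+397²) = √157834 ≈ 397.28, ∠ = arctan(397/15) ≈ 87.84°
pole (s+138): 138 + j397 → |·| = √(138²+397²) = √176653 ≈ 420.3, ∠ = arctan(397/138) ≈ 70.83°
∠H = 78.61° − 158.67° = -80.06°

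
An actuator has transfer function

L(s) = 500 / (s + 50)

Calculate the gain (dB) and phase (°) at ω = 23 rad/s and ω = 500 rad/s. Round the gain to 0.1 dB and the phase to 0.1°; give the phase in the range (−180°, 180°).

ω = 23: 19.2 dB, -24.7°; ω = 500: -0.0 dB, -84.3°

Substitute s = j23:
Numerator: 500 = 500 + j0
Denominator: (j23) + 50 = 50 + j23
|N| = √(500² + 0²) ≈ 500, ∠N ≈ 0.00°
|D| = √(50² + 23²) ≈ 55.036, ∠D ≈ 24.70°
|L| = 500 / 55.036 ≈ 9.085
Gain = 20 log₁₀(9.085) ≈ 19.17 dB
∠L = 0.00° − 24.70° = -24.70°

Substitute s = j500:
Numerator: 500 = 500 + j0
Denominator: (j500) + 50 = 50 + j500
|N| = √(500² + 0²) ≈ 500, ∠N ≈ 0.00°
|D| = √(50² + 500²) ≈ 502.49, ∠D ≈ 84.29°
|L| = 500 / 502.49 ≈ 0.99504
Gain = 20 log₁₀(0.99504) ≈ -0.04 dB
∠L = 0.00° − 84.29° = -84.29°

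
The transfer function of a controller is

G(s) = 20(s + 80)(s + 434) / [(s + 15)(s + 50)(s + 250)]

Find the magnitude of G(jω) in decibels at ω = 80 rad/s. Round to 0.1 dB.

-6.1 dB

At s = jω = j80:
zero (s+80): 80 + j80 → |·| = √(80²+80²) = √12800 ≈ 113.14, ∠ = arctan(80/80) ≈ 45.00°
zero (s+434): 434 + j80 → |·| = √(434²+80²) = √194756 ≈ 441.31, ∠ = arctan(80/434) ≈ 10.44°
pole (s+15): 15 + j80 → |·| = √(15²+80²) = √6625 ≈ 81.394, ∠ = arctan(80/15) ≈ 79.38°
pole (s+50): 50 + j80 → |·| = √(50²+80²) = √8900 ≈ 94.34, ∠ = arctan(80/50) ≈ 57.99°
pole (s+250): 250 + j80 → |·| = √(250²+80²) = √68900 ≈ 262.49, ∠ = arctan(80/250) ≈ 17.74°
|G| = 20 · 49930 / 2.0156e+06 ≈ 0.49544
Gain = 20 log₁₀(0.49544) ≈ -6.10 dB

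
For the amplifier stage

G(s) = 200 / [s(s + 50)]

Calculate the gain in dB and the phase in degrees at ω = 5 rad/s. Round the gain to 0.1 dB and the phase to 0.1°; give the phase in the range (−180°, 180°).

At s = jω = j5:
pole (s+50): 50 + j5 → |·| = √(50²+5²) = √2525 ≈ 50.249, ∠ = arctan(5/50) ≈ 5.71°
pole at origin: |s| = 5, ∠ = 90.00° (in denominator)
|G| = 200 / 251.25 ≈ 0.79602
Gain = 20 log₁₀(0.79602) ≈ -1.98 dB
∠G = 0.00° − 95.71° = -95.71°

-2.0 dB, -95.7°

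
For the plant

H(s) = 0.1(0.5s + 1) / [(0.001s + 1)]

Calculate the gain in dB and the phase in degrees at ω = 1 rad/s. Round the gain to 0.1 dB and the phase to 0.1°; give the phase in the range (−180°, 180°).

At ω = 1 rad/s:
zero (1 + j1·0.5) = 1 + j0.5 → |·| ≈ 1.118, ∠ ≈ 26.57°
pole (1 + j1·0.001) = 1 + j0.001 → |·| ≈ 1, ∠ ≈ 0.06°
|H| = 0.1 · 1.118 / (1) ≈ 0.1118
Gain = 20 log₁₀(0.1118) ≈ -19.03 dB
∠H = (26.57°) − (0.06°) = 26.51°

-19.0 dB, 26.5°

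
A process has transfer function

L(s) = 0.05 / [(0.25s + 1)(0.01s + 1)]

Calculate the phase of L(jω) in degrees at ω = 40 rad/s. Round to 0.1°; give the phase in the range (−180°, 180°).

At ω = 40 rad/s:
pole (1 + j40·0.25) = 1 + j10 → |·| ≈ 10.05, ∠ ≈ 84.29°
pole (1 + j40·0.01) = 1 + j0.4 → |·| ≈ 1.077, ∠ ≈ 21.80°
∠L = (0°) − (84.29° + 21.80°) = -106.09°

-106.1°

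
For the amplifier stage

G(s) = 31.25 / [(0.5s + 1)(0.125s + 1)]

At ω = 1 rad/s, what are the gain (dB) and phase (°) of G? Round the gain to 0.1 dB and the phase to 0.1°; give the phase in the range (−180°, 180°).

At ω = 1 rad/s:
pole (1 + j1·0.5) = 1 + j0.5 → |·| ≈ 1.118, ∠ ≈ 26.57°
pole (1 + j1·0.125) = 1 + j0.125 → |·| ≈ 1.0078, ∠ ≈ 7.13°
|G| = 31.25 · 1 / (1.118 · 1.0078) ≈ 27.735
Gain = 20 log₁₀(27.735) ≈ 28.86 dB
∠G = (0°) − (26.57° + 7.13°) = -33.70°

28.9 dB, -33.7°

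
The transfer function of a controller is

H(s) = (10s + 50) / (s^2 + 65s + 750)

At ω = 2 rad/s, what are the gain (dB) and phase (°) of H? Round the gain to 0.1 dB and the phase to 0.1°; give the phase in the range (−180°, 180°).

-23.0 dB, 11.9°

Substitute s = j2:
Numerator: 10(j2) + 50 = 50 + j20
Denominator: (j2)^2 + 65(j2) + 750 = 746 + j130
|N| = √(50² + 20²) ≈ 53.852, ∠N ≈ 21.80°
|D| = √(746² + 130²) ≈ 757.24, ∠D ≈ 9.89°
|H| = 53.852 / 757.24 ≈ 0.071116
Gain = 20 log₁₀(0.071116) ≈ -22.96 dB
∠H = 21.80° − 9.89° = 11.91°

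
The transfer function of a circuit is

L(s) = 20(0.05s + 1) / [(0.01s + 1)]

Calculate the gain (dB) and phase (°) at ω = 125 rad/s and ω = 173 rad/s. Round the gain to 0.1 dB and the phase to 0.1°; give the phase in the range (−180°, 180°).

At ω = 125 rad/s:
zero (1 + j125·0.05) = 1 + j6.25 → |·| ≈ 6.3295, ∠ ≈ 80.91°
pole (1 + j125·0.01) = 1 + j1.25 → |·| ≈ 1.6008, ∠ ≈ 51.34°
|L| = 20 · 6.3295 / (1.6008) ≈ 79.079
Gain = 20 log₁₀(79.079) ≈ 37.96 dB
∠L = (80.91°) − (51.34°) = 29.57°

At ω = 173 rad/s:
zero (1 + j173·0.05) = 1 + j8.65 → |·| ≈ 8.7076, ∠ ≈ 83.41°
pole (1 + j173·0.01) = 1 + j1.73 → |·| ≈ 1.9982, ∠ ≈ 59.97°
|L| = 20 · 8.7076 / (1.9982) ≈ 87.154
Gain = 20 log₁₀(87.154) ≈ 38.81 dB
∠L = (83.41°) − (59.97°) = 23.44°

ω = 125: 38.0 dB, 29.6°; ω = 173: 38.8 dB, 23.4°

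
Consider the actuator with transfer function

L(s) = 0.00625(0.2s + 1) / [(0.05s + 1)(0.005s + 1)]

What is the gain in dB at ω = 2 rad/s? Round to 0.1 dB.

-43.5 dB

At ω = 2 rad/s:
zero (1 + j2·0.2) = 1 + j0.4 → |·| ≈ 1.077, ∠ ≈ 21.80°
pole (1 + j2·0.05) = 1 + j0.1 → |·| ≈ 1.005, ∠ ≈ 5.71°
pole (1 + j2·0.005) = 1 + j0.01 → |·| ≈ 1, ∠ ≈ 0.57°
|L| = 0.00625 · 1.077 / (1.005 · 1) ≈ 0.0066978
Gain = 20 log₁₀(0.0066978) ≈ -43.48 dB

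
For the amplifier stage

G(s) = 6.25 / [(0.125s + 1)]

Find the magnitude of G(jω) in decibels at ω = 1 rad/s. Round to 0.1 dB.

At ω = 1 rad/s:
pole (1 + j1·0.125) = 1 + j0.125 → |·| ≈ 1.0078, ∠ ≈ 7.13°
|G| = 6.25 · 1 / (1.0078) ≈ 6.2016
Gain = 20 log₁₀(6.2016) ≈ 15.85 dB

15.9 dB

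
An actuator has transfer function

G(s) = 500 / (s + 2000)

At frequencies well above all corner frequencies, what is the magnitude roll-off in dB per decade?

-20 dB/decade

Each pole contributes −20 dB/decade at high frequency; each zero contributes +20 dB/decade.
Net: 0 zero(s) − 1 pole(s) → -20 dB/decade.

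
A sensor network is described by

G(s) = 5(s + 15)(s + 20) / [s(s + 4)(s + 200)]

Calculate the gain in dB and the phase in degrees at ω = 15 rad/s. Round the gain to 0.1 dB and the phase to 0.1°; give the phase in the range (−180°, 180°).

At s = jω = j15:
zero (s+15): 15 + j15 → |·| = √(15²+15²) = √450 ≈ 21.213, ∠ = arctan(15/15) ≈ 45.00°
zero (s+20): 20 + j15 → |·| = √(20²+15²) = √625 ≈ 25, ∠ = arctan(15/20) ≈ 36.87°
pole (s+4): 4 + j15 → |·| = √(4²+15²) = √241 ≈ 15.524, ∠ = arctan(15/4) ≈ 75.07°
pole (s+200): 200 + j15 → |·| = √(200²+15²) = √40225 ≈ 200.56, ∠ = arctan(15/200) ≈ 4.29°
pole at origin: |s| = 15, ∠ = 90.00° (in denominator)
|G| = 5 · 530.33 / 46702 ≈ 0.056778
Gain = 20 log₁₀(0.056778) ≈ -24.92 dB
∠G = 81.87° − 169.36° = -87.49°

-24.9 dB, -87.5°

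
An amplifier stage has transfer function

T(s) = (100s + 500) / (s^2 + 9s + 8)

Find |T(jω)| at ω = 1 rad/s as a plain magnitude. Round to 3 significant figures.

Substitute s = j1:
Numerator: 100(j1) + 500 = 500 + j100
Denominator: (j1)^2 + 9(j1) + 8 = 7 + j9
|N| = √(500² + 100²) ≈ 509.9, ∠N ≈ 11.31°
|D| = √(7² + 9²) ≈ 11.402, ∠D ≈ 52.13°
|T| = 509.9 / 11.402 ≈ 44.72

44.7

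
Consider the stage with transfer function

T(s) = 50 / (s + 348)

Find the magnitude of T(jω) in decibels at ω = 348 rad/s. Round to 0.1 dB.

-19.9 dB

At s = jω = j348:
pole (s+348): 348 + j348 → |·| = √(348²+348²) = √242208 ≈ 492.15, ∠ = arctan(348/348) ≈ 45.00°
|T| = 50 / 492.15 ≈ 0.1016
Gain = 20 log₁₀(0.1016) ≈ -19.86 dB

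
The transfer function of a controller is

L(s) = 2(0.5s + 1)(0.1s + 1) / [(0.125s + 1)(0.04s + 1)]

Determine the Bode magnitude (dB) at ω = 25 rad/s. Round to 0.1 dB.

23.3 dB

At ω = 25 rad/s:
zero (1 + j25·0.5) = 1 + j12.5 → |·| ≈ 12.54, ∠ ≈ 85.43°
zero (1 + j25·0.1) = 1 + j2.5 → |·| ≈ 2.6926, ∠ ≈ 68.20°
pole (1 + j25·0.125) = 1 + j3.125 → |·| ≈ 3.2811, ∠ ≈ 72.26°
pole (1 + j25·0.04) = 1 + j1 → |·| ≈ 1.4142, ∠ ≈ 45.00°
|L| = 2 · 12.54 · 2.6926 / (3.2811 · 1.4142) ≈ 14.554
Gain = 20 log₁₀(14.554) ≈ 23.26 dB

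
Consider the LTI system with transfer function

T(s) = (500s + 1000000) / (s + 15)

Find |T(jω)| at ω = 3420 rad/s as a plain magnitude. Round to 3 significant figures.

Substitute s = j3420:
Numerator: 500(j3420) + 1000000 = 1000000 + j1710000
Denominator: (j3420) + 15 = 15 + j3420
|N| = √(1000000² + 1710000²) ≈ 1.9809e+06, ∠N ≈ 59.68°
|D| = √(15² + 3420²) ≈ 3420, ∠D ≈ 89.75°
|T| = 1.9809e+06 / 3420 ≈ 579.21

579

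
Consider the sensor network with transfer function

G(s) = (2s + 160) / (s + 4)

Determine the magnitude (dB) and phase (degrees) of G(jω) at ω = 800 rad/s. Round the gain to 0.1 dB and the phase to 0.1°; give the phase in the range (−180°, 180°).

6.1 dB, -5.4°

Substitute s = j800:
Numerator: 2(j800) + 160 = 160 + j1600
Denominator: (j800) + 4 = 4 + j800
|N| = √(160² + 1600²) ≈ 1608, ∠N ≈ 84.29°
|D| = √(4² + 800²) ≈ 800.01, ∠D ≈ 89.71°
|G| = 1608 / 800.01 ≈ 2.01
Gain = 20 log₁₀(2.01) ≈ 6.06 dB
∠G = 84.29° − 89.71° = -5.42°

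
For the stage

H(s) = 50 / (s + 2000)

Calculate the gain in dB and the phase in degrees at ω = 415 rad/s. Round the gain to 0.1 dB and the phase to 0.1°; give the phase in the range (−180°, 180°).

Substitute s = j415:
Numerator: 50 = 50 + j0
Denominator: (j415) + 2000 = 2000 + j415
|N| = √(50² + 0²) ≈ 50, ∠N ≈ 0.00°
|D| = √(2000² + 415²) ≈ 2042.6, ∠D ≈ 11.72°
|H| = 50 / 2042.6 ≈ 0.024479
Gain = 20 log₁₀(0.024479) ≈ -32.22 dB
∠H = 0.00° − 11.72° = -11.72°

-32.2 dB, -11.7°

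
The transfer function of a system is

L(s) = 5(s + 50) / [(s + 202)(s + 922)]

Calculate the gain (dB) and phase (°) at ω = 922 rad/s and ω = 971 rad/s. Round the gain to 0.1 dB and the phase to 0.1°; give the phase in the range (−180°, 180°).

ω = 922: -48.5 dB, -35.7°; ω = 971: -48.7 dB, -37.7°

At s = jω = j922:
zero (s+50): 50 + j922 → |·| = √(50²+922²) = √852584 ≈ 923.35, ∠ = arctan(922/50) ≈ 86.90°
pole (s+202): 202 + j922 → |·| = √(202²+922²) = √890888 ≈ 943.87, ∠ = arctan(922/202) ≈ 77.64°
pole (s+922): 922 + j922 → |·| = √(922²+922²) = √1700168 ≈ 1303.9, ∠ = arctan(922/922) ≈ 45.00°
|L| = 5 · 923.35 / 1.2307e+06 ≈ 0.0037513
Gain = 20 log₁₀(0.0037513) ≈ -48.52 dB
∠L = 86.90° − 122.64° = -35.74°

At s = jω = j971:
zero (s+50): 50 + j971 → |·| = √(50²+971²) = √945341 ≈ 972.29, ∠ = arctan(971/50) ≈ 87.05°
pole (s+202): 202 + j971 → |·| = √(202²+971²) = √983645 ≈ 991.79, ∠ = arctan(971/202) ≈ 78.25°
pole (s+922): 922 + j971 → |·| = √(922²+971²) = √1792925 ≈ 1339, ∠ = arctan(971/922) ≈ 46.48°
|L| = 5 · 972.29 / 1.328e+06 ≈ 0.0036607
Gain = 20 log₁₀(0.0036607) ≈ -48.73 dB
∠L = 87.05° − 124.73° = -37.68°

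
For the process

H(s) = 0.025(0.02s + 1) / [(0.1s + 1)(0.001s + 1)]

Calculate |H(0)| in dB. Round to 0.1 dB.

-32.0 dB

H(0) = 0.025 · 1 / 1 = 0.025
20 log₁₀(0.025) ≈ -32.04 dB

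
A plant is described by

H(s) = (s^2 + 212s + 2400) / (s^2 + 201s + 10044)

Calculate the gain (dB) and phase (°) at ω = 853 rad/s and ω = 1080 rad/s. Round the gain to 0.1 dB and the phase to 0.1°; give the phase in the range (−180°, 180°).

Substitute s = j853:
Numerator: (j853)^2 + 212(j853) + 2400 = -725209 + j180836
Denominator: (j853)^2 + 201(j853) + 10044 = -717565 + j171453
|N| = √(725209² + 180836²) ≈ 7.4742e+05, ∠N ≈ 166.00°
|D| = √(717565² + 171453²) ≈ 7.3776e+05, ∠D ≈ 166.56°
|H| = 7.4742e+05 / 7.3776e+05 ≈ 1.0131
Gain = 20 log₁₀(1.0131) ≈ 0.11 dB
∠H = 166.00° − 166.56° = -0.56°

Substitute s = j1080:
Numerator: (j1080)^2 + 212(j1080) + 2400 = -1164000 + j228960
Denominator: (j1080)^2 + 201(j1080) + 10044 = -1156356 + j217080
|N| = √(1164000² + 228960²) ≈ 1.1863e+06, ∠N ≈ 168.87°
|D| = √(1156356² + 217080²) ≈ 1.1766e+06, ∠D ≈ 169.37°
|H| = 1.1863e+06 / 1.1766e+06 ≈ 1.0082
Gain = 20 log₁₀(1.0082) ≈ 0.07 dB
∠H = 168.87° − 169.37° = -0.50°

ω = 853: 0.1 dB, -0.6°; ω = 1080: 0.1 dB, -0.5°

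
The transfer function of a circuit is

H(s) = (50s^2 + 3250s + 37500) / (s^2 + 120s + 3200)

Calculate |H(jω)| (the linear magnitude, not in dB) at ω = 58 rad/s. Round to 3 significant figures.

Substitute s = j58:
Numerator: 50(j58)^2 + 3250(j58) + 37500 = -130700 + j188500
Denominator: (j58)^2 + 120(j58) + 3200 = -164 + j6960
|N| = √(130700² + 188500²) ≈ 2.2938e+05, ∠N ≈ 124.74°
|D| = √(164² + 6960²) ≈ 6961.9, ∠D ≈ 91.35°
|H| = 2.2938e+05 / 6961.9 ≈ 32.948

32.9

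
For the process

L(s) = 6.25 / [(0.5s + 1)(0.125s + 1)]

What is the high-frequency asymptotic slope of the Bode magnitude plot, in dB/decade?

-40 dB/decade

Each pole contributes −20 dB/decade at high frequency; each zero contributes +20 dB/decade.
Net: 0 zero(s) − 2 pole(s) → -40 dB/decade.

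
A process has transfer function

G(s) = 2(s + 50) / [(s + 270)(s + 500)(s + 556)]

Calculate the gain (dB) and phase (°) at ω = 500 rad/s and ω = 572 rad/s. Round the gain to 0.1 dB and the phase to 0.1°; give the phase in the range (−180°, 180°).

At s = jω = j500:
zero (s+50): 50 + j500 → |·| = √(50²+500²) = √252500 ≈ 502.49, ∠ = arctan(500/50) ≈ 84.29°
pole (s+270): 270 + j500 → |·| = √(270²+500²) = √322900 ≈ 568.24, ∠ = arctan(500/270) ≈ 61.63°
pole (s+500): 500 + j500 → |·| = √(500²+500²) = √500000 ≈ 707.11, ∠ = arctan(500/500) ≈ 45.00°
pole (s+556): 556 + j500 → |·| = √(556²+500²) = √559136 ≈ 747.75, ∠ = arctan(500/556) ≈ 41.96°
|G| = 2 · 502.49 / 3.0045e+08 ≈ 3.3449e-06
Gain = 20 log₁₀(3.3449e-06) ≈ -109.51 dB
∠G = 84.29° − 148.59° = -64.30°

At s = jω = j572:
zero (s+50): 50 + j572 → |·| = √(50²+572²) = √329684 ≈ 574.18, ∠ = arctan(572/50) ≈ 85.00°
pole (s+270): 270 + j572 → |·| = √(270²+572²) = √400084 ≈ 632.52, ∠ = arctan(572/270) ≈ 64.73°
pole (s+500): 500 + j572 → |·| = √(500²+572²) = √577184 ≈ 759.73, ∠ = arctan(572/500) ≈ 48.84°
pole (s+556): 556 + j572 → |·| = √(556²+572²) = √636320 ≈ 797.7, ∠ = arctan(572/556) ≈ 45.81°
|G| = 2 · 574.18 / 3.8333e+08 ≈ 2.9957e-06
Gain = 20 log₁₀(2.9957e-06) ≈ -110.47 dB
∠G = 85.00° − 159.38° = -74.38°

ω = 500: -109.5 dB, -64.3°; ω = 572: -110.5 dB, -74.4°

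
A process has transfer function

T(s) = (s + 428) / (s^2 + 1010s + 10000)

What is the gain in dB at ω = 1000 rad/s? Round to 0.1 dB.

Substitute s = j1000:
Numerator: (j1000) + 428 = 428 + j1000
Denominator: (j1000)^2 + 1010(j1000) + 10000 = -990000 + j1010000
|N| = √(428² + 1000²) ≈ 1087.7, ∠N ≈ 66.83°
|D| = √(990000² + 1010000²) ≈ 1.4143e+06, ∠D ≈ 134.43°
|T| = 1087.7 / 1.4143e+06 ≈ 0.00076907
Gain = 20 log₁₀(0.00076907) ≈ -62.28 dB

-62.3 dB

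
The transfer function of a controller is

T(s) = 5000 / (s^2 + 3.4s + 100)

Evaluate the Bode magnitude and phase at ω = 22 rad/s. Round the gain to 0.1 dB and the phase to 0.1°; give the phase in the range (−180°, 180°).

22.1 dB, -169.0°

At s = jω = j22:
quadratic: (j22)² + 3.4·j22 + 100 = -384 + j74.8 → |·| ≈ 391.22, ∠ ≈ 168.98°
|T| = 5000 / 391.22 ≈ 12.781
Gain = 20 log₁₀(12.781) ≈ 22.13 dB
∠T = 0.00° − 168.98° = -168.98°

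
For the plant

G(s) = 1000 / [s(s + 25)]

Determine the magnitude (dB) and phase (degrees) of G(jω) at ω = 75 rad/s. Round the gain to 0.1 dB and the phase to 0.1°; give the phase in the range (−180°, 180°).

-15.5 dB, -161.6°

At s = jω = j75:
pole (s+25): 25 + j75 → |·| = √(25²+75²) = √6250 ≈ 79.057, ∠ = arctan(75/25) ≈ 71.57°
pole at origin: |s| = 75, ∠ = 90.00° (in denominator)
|G| = 1000 / 5929.3 ≈ 0.16865
Gain = 20 log₁₀(0.16865) ≈ -15.46 dB
∠G = 0.00° − 161.57° = -161.57°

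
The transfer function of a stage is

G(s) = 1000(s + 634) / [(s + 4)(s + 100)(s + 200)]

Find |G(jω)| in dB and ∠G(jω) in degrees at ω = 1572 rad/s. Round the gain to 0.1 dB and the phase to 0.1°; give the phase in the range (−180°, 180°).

At s = jω = j1572:
zero (s+634): 634 + j1572 → |·| = √(634²+1572²) = √2873140 ≈ 1695, ∠ = arctan(1572/634) ≈ 68.04°
pole (s+4): 4 + j1572 → |·| = √(4²+1572²) = √2471200 ≈ 1572, ∠ = arctan(1572/4) ≈ 89.85°
pole (s+100): 100 + j1572 → |·| = √(100²+1572²) = √2481184 ≈ 1575.2, ∠ = arctan(1572/100) ≈ 86.36°
pole (s+200): 200 + j1572 → |·| = √(200²+1572²) = √2511184 ≈ 1584.7, ∠ = arctan(1572/200) ≈ 82.75°
|G| = 1000 · 1695 / 3.9241e+09 ≈ 0.00043195
Gain = 20 log₁₀(0.00043195) ≈ -67.29 dB
∠G = 68.04° − 258.96° = -190.92° ≡ 169.08° (principal value)

-67.3 dB, 169.1°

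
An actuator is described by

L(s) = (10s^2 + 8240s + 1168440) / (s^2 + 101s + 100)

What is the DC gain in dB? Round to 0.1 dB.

81.4 dB

L(0) = 1168440 / 100 ≈ 11684
20 log₁₀(11684) ≈ 81.35 dB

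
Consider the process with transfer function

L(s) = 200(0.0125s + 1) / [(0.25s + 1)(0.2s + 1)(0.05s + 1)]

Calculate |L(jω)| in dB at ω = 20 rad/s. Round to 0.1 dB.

At ω = 20 rad/s:
zero (1 + j20·0.0125) = 1 + j0.25 → |·| ≈ 1.0308, ∠ ≈ 14.04°
pole (1 + j20·0.25) = 1 + j5 → |·| ≈ 5.099, ∠ ≈ 78.69°
pole (1 + j20·0.2) = 1 + j4 → |·| ≈ 4.1231, ∠ ≈ 75.96°
pole (1 + j20·0.05) = 1 + j1 → |·| ≈ 1.4142, ∠ ≈ 45.00°
|L| = 200 · 1.0308 / (5.099 · 4.1231 · 1.4142) ≈ 6.934
Gain = 20 log₁₀(6.934) ≈ 16.82 dB

16.8 dB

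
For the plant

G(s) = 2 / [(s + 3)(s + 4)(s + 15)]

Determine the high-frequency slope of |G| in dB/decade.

Each pole contributes −20 dB/decade at high frequency; each zero contributes +20 dB/decade.
Net: 0 zero(s) − 3 pole(s) → -60 dB/decade.

-60 dB/decade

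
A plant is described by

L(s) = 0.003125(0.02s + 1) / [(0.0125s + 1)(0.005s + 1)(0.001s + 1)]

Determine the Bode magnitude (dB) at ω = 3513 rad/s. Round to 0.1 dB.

At ω = 3513 rad/s:
zero (1 + j3513·0.02) = 1 + j70.26 → |·| ≈ 70.267, ∠ ≈ 89.18°
pole (1 + j3513·0.0125) = 1 + j43.9125 → |·| ≈ 43.924, ∠ ≈ 88.70°
pole (1 + j3513·0.005) = 1 + j17.565 → |·| ≈ 17.593, ∠ ≈ 86.74°
pole (1 + j3513·0.001) = 1 + j3.513 → |·| ≈ 3.6526, ∠ ≈ 74.11°
|L| = 0.003125 · 70.267 / (43.924 · 17.593 · 3.6526) ≈ 7.7796e-05
Gain = 20 log₁₀(7.7796e-05) ≈ -82.18 dB

-82.2 dB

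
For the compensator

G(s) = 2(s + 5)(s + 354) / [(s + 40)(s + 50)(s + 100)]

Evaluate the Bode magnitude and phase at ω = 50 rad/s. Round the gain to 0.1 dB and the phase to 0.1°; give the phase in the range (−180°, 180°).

-23.0 dB, -30.6°

At s = jω = j50:
zero (s+5): 5 + j50 → |·| = √(5²+50²) = √2525 ≈ 50.249, ∠ = arctan(50/5) ≈ 84.29°
zero (s+354): 354 + j50 → |·| = √(354²+50²) = √127816 ≈ 357.51, ∠ = arctan(50/354) ≈ 8.04°
pole (s+40): 40 + j50 → |·| = √(40²+50²) = √4100 ≈ 64.031, ∠ = arctan(50/40) ≈ 51.34°
pole (s+50): 50 + j50 → |·| = √(50²+50²) = √5000 ≈ 70.711, ∠ = arctan(50/50) ≈ 45.00°
pole (s+100): 100 + j50 → |·| = √(100²+50²) = √12500 ≈ 111.8, ∠ = arctan(50/100) ≈ 26.57°
|G| = 2 · 17965 / 5.062e+05 ≈ 0.07098
Gain = 20 log₁₀(0.07098) ≈ -22.98 dB
∠G = 92.33° − 122.91° = -30.58°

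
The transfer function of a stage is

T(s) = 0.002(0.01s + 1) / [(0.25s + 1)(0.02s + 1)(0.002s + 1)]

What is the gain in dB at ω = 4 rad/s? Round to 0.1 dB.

-57.0 dB

At ω = 4 rad/s:
zero (1 + j4·0.01) = 1 + j0.04 → |·| ≈ 1.0008, ∠ ≈ 2.29°
pole (1 + j4·0.25) = 1 + j1 → |·| ≈ 1.4142, ∠ ≈ 45.00°
pole (1 + j4·0.02) = 1 + j0.08 → |·| ≈ 1.0032, ∠ ≈ 4.57°
pole (1 + j4·0.002) = 1 + j0.008 → |·| ≈ 1, ∠ ≈ 0.46°
|T| = 0.002 · 1.0008 / (1.4142 · 1.0032 · 1) ≈ 0.0014108
Gain = 20 log₁₀(0.0014108) ≈ -57.01 dB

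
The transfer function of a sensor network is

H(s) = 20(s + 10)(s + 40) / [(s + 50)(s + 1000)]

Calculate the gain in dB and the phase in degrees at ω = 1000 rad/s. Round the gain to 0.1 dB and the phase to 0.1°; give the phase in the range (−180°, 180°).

At s = jω = j1000:
zero (s+10): 10 + j1000 → |·| = √(10²+1000²) = √1000100 ≈ 1000, ∠ = arctan(1000/10) ≈ 89.43°
zero (s+40): 40 + j1000 → |·| = √(40²+1000²) = √1001600 ≈ 1000.8, ∠ = arctan(1000/40) ≈ 87.71°
pole (s+50): 50 + j1000 → |·| = √(50²+1000²) = √1002500 ≈ 1001.2, ∠ = arctan(1000/50) ≈ 87.14°
pole (s+1000): 1000 + j1000 → |·| = √(1000²+1000²) = √2000000 ≈ 1414.2, ∠ = arctan(1000/1000) ≈ 45.00°
|H| = 20 · 1.0008e+06 / 1.4159e+06 ≈ 14.137
Gain = 20 log₁₀(14.137) ≈ 23.01 dB
∠H = 177.14° − 132.14° = 45.00°

23.0 dB, 45.0°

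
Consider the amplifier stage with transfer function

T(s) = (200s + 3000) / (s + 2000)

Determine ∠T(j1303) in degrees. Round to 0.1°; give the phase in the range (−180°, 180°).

56.3°

Substitute s = j1303:
Numerator: 200(j1303) + 3000 = 3000 + j260600
Denominator: (j1303) + 2000 = 2000 + j1303
|N| = √(3000² + 260600²) ≈ 2.6062e+05, ∠N ≈ 89.34°
|D| = √(2000² + 1303²) ≈ 2387, ∠D ≈ 33.08°
∠T = 89.34° − 33.08° = 56.26°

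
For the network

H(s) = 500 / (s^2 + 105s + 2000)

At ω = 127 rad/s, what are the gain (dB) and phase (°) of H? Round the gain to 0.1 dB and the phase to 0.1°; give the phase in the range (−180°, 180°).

Substitute s = j127:
Numerator: 500 = 500 + j0
Denominator: (j127)^2 + 105(j127) + 2000 = -14129 + j13335
|N| = √(500² + 0²) ≈ 500, ∠N ≈ 0.00°
|D| = √(14129² + 13335²) ≈ 19428, ∠D ≈ 136.66°
|H| = 500 / 19428 ≈ 0.025736
Gain = 20 log₁₀(0.025736) ≈ -31.79 dB
∠H = 0.00° − 136.66° = -136.66°

-31.8 dB, -136.7°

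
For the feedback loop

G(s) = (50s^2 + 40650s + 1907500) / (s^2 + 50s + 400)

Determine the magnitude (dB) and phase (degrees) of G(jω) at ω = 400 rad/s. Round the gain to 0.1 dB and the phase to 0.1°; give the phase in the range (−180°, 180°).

Substitute s = j400:
Numerator: 50(j400)^2 + 40650(j400) + 1907500 = -6092500 + j16260000
Denominator: (j400)^2 + 50(j400) + 400 = -159600 + j20000
|N| = √(6092500² + 16260000²) ≈ 1.7364e+07, ∠N ≈ 110.54°
|D| = √(159600² + 20000²) ≈ 1.6085e+05, ∠D ≈ 172.86°
|G| = 1.7364e+07 / 1.6085e+05 ≈ 107.95
Gain = 20 log₁₀(107.95) ≈ 40.66 dB
∠G = 110.54° − 172.86° = -62.32°

40.7 dB, -62.3°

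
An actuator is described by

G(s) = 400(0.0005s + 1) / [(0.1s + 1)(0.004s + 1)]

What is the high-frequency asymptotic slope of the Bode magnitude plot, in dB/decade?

-20 dB/decade

Each pole contributes −20 dB/decade at high frequency; each zero contributes +20 dB/decade.
Net: 1 zero(s) − 2 pole(s) → -20 dB/decade.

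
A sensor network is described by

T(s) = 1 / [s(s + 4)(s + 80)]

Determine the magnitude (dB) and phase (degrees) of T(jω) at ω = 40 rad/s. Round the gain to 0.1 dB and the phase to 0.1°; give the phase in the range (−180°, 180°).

At s = jω = j40:
pole (s+4): 4 + j40 → |·| = √(4²+40²) = √1616 ≈ 40.2, ∠ = arctan(40/4) ≈ 84.29°
pole (s+80): 80 + j40 → |·| = √(80²+40²) = √8000 ≈ 89.443, ∠ = arctan(40/80) ≈ 26.57°
pole at origin: |s| = 40, ∠ = 90.00° (in denominator)
|T| = 1 / 1.4382e+05 ≈ 6.9531e-06
Gain = 20 log₁₀(6.9531e-06) ≈ -103.16 dB
∠T = 0.00° − 200.86° = -200.86° ≡ 159.14° (principal value)

-103.2 dB, 159.1°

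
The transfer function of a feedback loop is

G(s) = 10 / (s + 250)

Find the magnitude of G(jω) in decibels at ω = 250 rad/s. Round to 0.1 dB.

At s = jω = j250:
pole (s+250): 250 + j250 → |·| = √(250²+250²) = √125000 ≈ 353.55, ∠ = arctan(250/250) ≈ 45.00°
|G| = 10 / 353.55 ≈ 0.028285
Gain = 20 log₁₀(0.028285) ≈ -30.97 dB

-31.0 dB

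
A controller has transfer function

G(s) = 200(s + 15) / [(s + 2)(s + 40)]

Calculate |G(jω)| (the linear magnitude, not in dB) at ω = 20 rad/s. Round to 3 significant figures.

At s = jω = j20:
zero (s+15): 15 + j20 → |·| = √(15²+20²) = √625 ≈ 25, ∠ = arctan(20/15) ≈ 53.13°
pole (s+2): 2 + j20 → |·| = √(2²+20²) = √404 ≈ 20.1, ∠ = arctan(20/2) ≈ 84.29°
pole (s+40): 40 + j20 → |·| = √(40²+20²) = √2000 ≈ 44.721, ∠ = arctan(20/40) ≈ 26.57°
|G| = 200 · 25 / 898.89 ≈ 5.5624

5.56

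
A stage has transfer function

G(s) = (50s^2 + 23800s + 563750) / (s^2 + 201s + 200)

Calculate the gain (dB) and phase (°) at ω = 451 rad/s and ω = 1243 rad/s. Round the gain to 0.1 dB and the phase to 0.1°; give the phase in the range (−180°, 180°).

Substitute s = j451:
Numerator: 50(j451)^2 + 23800(j451) + 563750 = -9606300 + j10733800
Denominator: (j451)^2 + 201(j451) + 200 = -203201 + j90651
|N| = √(9606300² + 10733800²) ≈ 1.4405e+07, ∠N ≈ 131.83°
|D| = √(203201² + 90651²) ≈ 2.225e+05, ∠D ≈ 155.96°
|G| = 1.4405e+07 / 2.225e+05 ≈ 64.742
Gain = 20 log₁₀(64.742) ≈ 36.22 dB
∠G = 131.83° − 155.96° = -24.13°

Substitute s = j1243:
Numerator: 50(j1243)^2 + 23800(j1243) + 563750 = -76688700 + j29583400
Denominator: (j1243)^2 + 201(j1243) + 200 = -1544849 + j249843
|N| = √(76688700² + 29583400²) ≈ 8.2197e+07, ∠N ≈ 158.91°
|D| = √(1544849² + 249843²) ≈ 1.5649e+06, ∠D ≈ 170.81°
|G| = 8.2197e+07 / 1.5649e+06 ≈ 52.525
Gain = 20 log₁₀(52.525) ≈ 34.41 dB
∠G = 158.91° − 170.81° = -11.90°

ω = 451: 36.2 dB, -24.1°; ω = 1243: 34.4 dB, -11.9°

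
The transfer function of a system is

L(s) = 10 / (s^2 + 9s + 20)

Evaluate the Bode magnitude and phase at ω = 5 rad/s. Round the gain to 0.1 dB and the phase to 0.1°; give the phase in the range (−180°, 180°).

Substitute s = j5:
Numerator: 10 = 10 + j0
Denominator: (j5)^2 + 9(j5) + 20 = -5 + j45
|N| = √(10² + 0²) ≈ 10, ∠N ≈ 0.00°
|D| = √(5² + 45²) ≈ 45.277, ∠D ≈ 96.34°
|L| = 10 / 45.277 ≈ 0.22086
Gain = 20 log₁₀(0.22086) ≈ -13.12 dB
∠L = 0.00° − 96.34° = -96.34°

-13.1 dB, -96.3°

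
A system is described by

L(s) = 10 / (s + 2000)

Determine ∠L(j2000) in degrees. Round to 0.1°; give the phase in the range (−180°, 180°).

-45.0°

At s = jω = j2000:
pole (s+2000): 2000 + j2000 → |·| = √(2000²+2000²) = √8000000 ≈ 2828.4, ∠ = arctan(2000/2000) ≈ 45.00°
∠L = 0.00° − 45.00° = -45.00°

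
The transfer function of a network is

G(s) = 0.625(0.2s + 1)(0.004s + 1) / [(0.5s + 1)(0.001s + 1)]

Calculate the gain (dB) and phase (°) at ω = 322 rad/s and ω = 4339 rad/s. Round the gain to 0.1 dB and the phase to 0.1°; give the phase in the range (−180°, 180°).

At ω = 322 rad/s:
zero (1 + j322·0.2) = 1 + j64.4 → |·| ≈ 64.408, ∠ ≈ 89.11°
zero (1 + j322·0.004) = 1 + j1.288 → |·| ≈ 1.6306, ∠ ≈ 52.17°
pole (1 + j322·0.5) = 1 + j161 → |·| ≈ 161, ∠ ≈ 89.64°
pole (1 + j322·0.001) = 1 + j0.322 → |·| ≈ 1.0506, ∠ ≈ 17.85°
|G| = 0.625 · 64.408 · 1.6306 / (161 · 1.0506) ≈ 0.38806
Gain = 20 log₁₀(0.38806) ≈ -8.22 dB
∠G = (89.11° + 52.17°) − (89.64° + 17.85°) = 33.79°

At ω = 4339 rad/s:
zero (1 + j4339·0.2) = 1 + j867.8 → |·| ≈ 867.8, ∠ ≈ 89.93°
zero (1 + j4339·0.004) = 1 + j17.356 → |·| ≈ 17.385, ∠ ≈ 86.70°
pole (1 + j4339·0.5) = 1 + j2169.5 → |·| ≈ 2169.5, ∠ ≈ 89.97°
pole (1 + j4339·0.001) = 1 + j4.339 → |·| ≈ 4.4527, ∠ ≈ 77.02°
|G| = 0.625 · 867.8 · 17.385 / (2169.5 · 4.4527) ≈ 0.97609
Gain = 20 log₁₀(0.97609) ≈ -0.21 dB
∠G = (89.93° + 86.70°) − (89.97° + 77.02°) = 9.64°

ω = 322: -8.2 dB, 33.8°; ω = 4339: -0.2 dB, 9.6°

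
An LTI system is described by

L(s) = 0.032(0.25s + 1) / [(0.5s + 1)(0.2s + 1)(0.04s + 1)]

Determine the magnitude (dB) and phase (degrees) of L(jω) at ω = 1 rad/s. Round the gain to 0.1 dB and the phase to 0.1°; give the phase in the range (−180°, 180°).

-30.8 dB, -26.1°

At ω = 1 rad/s:
zero (1 + j1·0.25) = 1 + j0.25 → |·| ≈ 1.0308, ∠ ≈ 14.04°
pole (1 + j1·0.5) = 1 + j0.5 → |·| ≈ 1.118, ∠ ≈ 26.57°
pole (1 + j1·0.2) = 1 + j0.2 → |·| ≈ 1.0198, ∠ ≈ 11.31°
pole (1 + j1·0.04) = 1 + j0.04 → |·| ≈ 1.0008, ∠ ≈ 2.29°
|L| = 0.032 · 1.0308 / (1.118 · 1.0198 · 1.0008) ≈ 0.028908
Gain = 20 log₁₀(0.028908) ≈ -30.78 dB
∠L = (14.04°) − (26.57° + 11.31° + 2.29°) = -26.13°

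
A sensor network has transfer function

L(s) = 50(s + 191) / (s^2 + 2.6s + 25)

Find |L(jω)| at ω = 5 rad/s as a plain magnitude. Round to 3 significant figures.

735

At s = jω = j5:
zero (s+191): 191 + j5 → |·| = √(191²+5²) = √36506 ≈ 191.07, ∠ = arctan(5/191) ≈ 1.50°
quadratic: (j5)² + 2.6·j5 + 25 = 0 + j13 → |·| ≈ 13, ∠ ≈ 90.00°
|L| = 50 · 191.07 / 13 ≈ 734.88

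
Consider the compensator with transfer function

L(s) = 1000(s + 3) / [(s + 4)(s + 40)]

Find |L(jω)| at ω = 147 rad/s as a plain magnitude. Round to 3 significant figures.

At s = jω = j147:
zero (s+3): 3 + j147 → |·| = √(3²+147²) = √21618 ≈ 147.03, ∠ = arctan(147/3) ≈ 88.83°
pole (s+4): 4 + j147 → |·| = √(4²+147²) = √21625 ≈ 147.05, ∠ = arctan(147/4) ≈ 88.44°
pole (s+40): 40 + j147 → |·| = √(40²+147²) = √23209 ≈ 152.35, ∠ = arctan(147/40) ≈ 74.78°
|L| = 1000 · 147.03 / 22403 ≈ 6.563

6.56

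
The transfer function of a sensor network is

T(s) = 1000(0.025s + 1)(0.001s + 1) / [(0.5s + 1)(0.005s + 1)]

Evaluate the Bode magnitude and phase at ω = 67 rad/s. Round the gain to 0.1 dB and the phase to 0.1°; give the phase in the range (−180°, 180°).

At ω = 67 rad/s:
zero (1 + j67·0.025) = 1 + j1.675 → |·| ≈ 1.9508, ∠ ≈ 59.16°
zero (1 + j67·0.001) = 1 + j0.067 → |·| ≈ 1.0022, ∠ ≈ 3.83°
pole (1 + j67·0.5) = 1 + j33.5 → |·| ≈ 33.515, ∠ ≈ 88.29°
pole (1 + j67·0.005) = 1 + j0.335 → |·| ≈ 1.0546, ∠ ≈ 18.52°
|T| = 1000 · 1.9508 · 1.0022 / (33.515 · 1.0546) ≈ 55.315
Gain = 20 log₁₀(55.315) ≈ 34.86 dB
∠T = (59.16° + 3.83°) − (88.29° + 18.52°) = -43.82°

34.9 dB, -43.8°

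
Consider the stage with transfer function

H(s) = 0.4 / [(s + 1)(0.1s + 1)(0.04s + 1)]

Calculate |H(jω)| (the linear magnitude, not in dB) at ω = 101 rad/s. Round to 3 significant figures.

9.38e-05

At ω = 101 rad/s:
pole (1 + j101·1) = 1 + j101 → |·| ≈ 101, ∠ ≈ 89.43°
pole (1 + j101·0.1) = 1 + j10.1 → |·| ≈ 10.149, ∠ ≈ 84.35°
pole (1 + j101·0.04) = 1 + j4.04 → |·| ≈ 4.1619, ∠ ≈ 76.10°
|H| = 0.4 · 1 / (101 · 10.149 · 4.1619) ≈ 9.3761e-05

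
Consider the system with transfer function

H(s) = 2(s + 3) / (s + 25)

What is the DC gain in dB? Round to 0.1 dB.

-12.4 dB

H(0) = 2·3 / (25) = 0.24
20 log₁₀(0.24) ≈ -12.40 dB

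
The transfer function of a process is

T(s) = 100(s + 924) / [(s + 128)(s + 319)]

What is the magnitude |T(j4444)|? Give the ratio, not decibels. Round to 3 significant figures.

At s = jω = j4444:
zero (s+924): 924 + j4444 → |·| = √(924²+4444²) = √20602912 ≈ 4539, ∠ = arctan(4444/924) ≈ 78.25°
pole (s+128): 128 + j4444 → |·| = √(128²+4444²) = √19765520 ≈ 4445.8, ∠ = arctan(4444/128) ≈ 88.35°
pole (s+319): 319 + j4444 → |·| = √(319²+4444²) = √19850897 ≈ 4455.4, ∠ = arctan(4444/319) ≈ 85.89°
|T| = 100 · 4539 / 1.9808e+07 ≈ 0.022915

0.0229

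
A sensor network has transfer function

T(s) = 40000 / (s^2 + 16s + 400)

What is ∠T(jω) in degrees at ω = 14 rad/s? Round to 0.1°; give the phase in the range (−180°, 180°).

At s = jω = j14:
quadratic: (j14)² + 16·j14 + 400 = 204 + j224 → |·| ≈ 302.97, ∠ ≈ 47.68°
∠T = 0.00° − 47.68° = -47.68°

-47.7°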